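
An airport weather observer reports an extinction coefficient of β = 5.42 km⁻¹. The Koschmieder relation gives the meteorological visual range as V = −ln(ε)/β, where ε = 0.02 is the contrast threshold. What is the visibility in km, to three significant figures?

V = −ln(0.02) / 5.42 = 3.912 / 5.42 = 0.7218 km.

0.722 km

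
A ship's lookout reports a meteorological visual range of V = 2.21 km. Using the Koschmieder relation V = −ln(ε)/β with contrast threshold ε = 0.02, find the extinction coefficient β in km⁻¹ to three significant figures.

β = −ln(0.02) / V = 3.912 / 2.21 = 1.7701 km⁻¹.

1.77 km⁻¹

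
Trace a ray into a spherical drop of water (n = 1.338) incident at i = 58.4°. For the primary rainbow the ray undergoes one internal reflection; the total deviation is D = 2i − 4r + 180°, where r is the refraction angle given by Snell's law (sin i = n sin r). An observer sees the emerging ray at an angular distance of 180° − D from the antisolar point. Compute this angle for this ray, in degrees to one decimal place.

sin r = sin 58.4° / 1.338 = 0.8517/1.338 = 0.6366; r = 39.54°.
D = 2·58.4° − 4·39.54° + 180° = 116.80° − 158.15° + 180° = 138.65°.
Angle from antisolar point = 180° − D = 41.35°.

41.3°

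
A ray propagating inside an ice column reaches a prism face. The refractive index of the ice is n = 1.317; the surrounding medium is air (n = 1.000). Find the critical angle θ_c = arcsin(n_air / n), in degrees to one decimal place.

49.4°

sin θ_c = n_air / n = 1.000 / 1.317 = 0.7593.
θ_c = arcsin(0.7593) = 49.40°.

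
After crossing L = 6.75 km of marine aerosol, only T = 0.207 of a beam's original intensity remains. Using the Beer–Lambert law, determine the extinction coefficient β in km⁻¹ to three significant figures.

0.233 km⁻¹

Beer–Lambert: T = exp(−βL) ⇒ β = −ln(T)/L = −ln(0.207)/6.75 = 1.5750/6.75 = 0.2333 km⁻¹.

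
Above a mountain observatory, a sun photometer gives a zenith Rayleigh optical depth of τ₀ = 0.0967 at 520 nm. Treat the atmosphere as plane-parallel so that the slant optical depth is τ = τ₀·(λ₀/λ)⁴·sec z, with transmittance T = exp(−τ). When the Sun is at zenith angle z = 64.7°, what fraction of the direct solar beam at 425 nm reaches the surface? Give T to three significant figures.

sec 64.7° = 2.3400.
τ = 0.0967 × (520/425)⁴ × 2.3400 = 0.0967 × 2.2411 × 2.3400 = 0.5071.
T = exp(−0.5071) = 0.6022.

0.602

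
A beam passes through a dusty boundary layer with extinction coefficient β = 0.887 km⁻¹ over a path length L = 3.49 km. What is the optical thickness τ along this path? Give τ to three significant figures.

τ = β·L = 0.887 × 3.49 = 3.0956.

3.10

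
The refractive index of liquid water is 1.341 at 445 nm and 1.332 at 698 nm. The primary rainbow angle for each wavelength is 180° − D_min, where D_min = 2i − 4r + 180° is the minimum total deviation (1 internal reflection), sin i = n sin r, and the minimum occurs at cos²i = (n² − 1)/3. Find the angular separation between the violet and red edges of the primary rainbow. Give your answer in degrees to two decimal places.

1.29°

At 445 nm (n = 1.341): cos²i = 0.26609 → i = 58.946°, r = 39.705°, D_min = 139.071°, rainbow angle = 40.929°.
At 698 nm (n = 1.332): cos²i = 0.25807 → i = 59.469°, r = 40.290°, D_min = 137.776°, rainbow angle = 42.224°.
Angular width = |40.929° − 42.224°| = 1.295°.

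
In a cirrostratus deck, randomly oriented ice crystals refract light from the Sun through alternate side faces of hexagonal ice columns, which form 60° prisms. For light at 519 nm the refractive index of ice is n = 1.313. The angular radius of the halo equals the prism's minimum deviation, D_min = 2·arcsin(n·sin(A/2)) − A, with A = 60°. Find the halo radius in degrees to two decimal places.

22.07°

n·sin(A/2) = 1.313 × sin 30° = 1.313 × 0.5000 = 0.6565.
D_min = 2·arcsin(0.6565) − 60° = 2 × 41.033° − 60° = 22.067°.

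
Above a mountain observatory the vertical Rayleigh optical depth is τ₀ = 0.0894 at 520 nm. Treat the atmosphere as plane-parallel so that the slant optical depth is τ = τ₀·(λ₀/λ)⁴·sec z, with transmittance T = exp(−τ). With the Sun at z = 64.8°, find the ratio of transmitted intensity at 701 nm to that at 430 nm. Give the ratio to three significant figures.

Airmass: sec 64.8° = 2.3486.
τ(701 nm) = 0.0894 × (520/701)⁴ × 2.3486 = 0.0894 × 0.3028 × 2.3486 = 0.0636.
τ(430 nm) = 0.0894 × (520/430)⁴ × 2.3486 = 0.0894 × 2.1386 × 2.3486 = 0.4490.
T(701)/T(430) = exp(τ_B − τ_A) = exp(0.3855) = 1.4703.

1.47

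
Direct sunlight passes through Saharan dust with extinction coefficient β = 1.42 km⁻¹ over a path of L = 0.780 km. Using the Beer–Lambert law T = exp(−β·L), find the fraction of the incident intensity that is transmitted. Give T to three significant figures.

0.330

τ = β·L = 1.42 × 0.780 = 1.1076.
T = exp(−1.1076) = 0.3304.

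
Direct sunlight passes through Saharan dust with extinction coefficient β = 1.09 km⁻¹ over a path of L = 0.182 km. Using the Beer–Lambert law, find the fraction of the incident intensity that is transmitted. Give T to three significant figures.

τ = β·L = 1.09 × 0.182 = 0.1984.
T = exp(−0.1984) = 0.8201.

0.820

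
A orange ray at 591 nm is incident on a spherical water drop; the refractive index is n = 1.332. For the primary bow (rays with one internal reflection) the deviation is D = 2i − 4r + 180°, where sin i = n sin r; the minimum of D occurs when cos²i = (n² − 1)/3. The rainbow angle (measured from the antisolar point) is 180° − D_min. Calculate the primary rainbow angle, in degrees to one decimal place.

cos²i = (1.77422 − 1)/3 = 0.25807; i = arccos(0.50801) = 59.469°.
sin r = sin 59.469°/1.332 = 0.64666; r = 40.290°.
D_min = 2·59.469° − 4·40.290° + 180° = 137.776°.
Rainbow angle = 180° − D_min = 42.224°.

42.2°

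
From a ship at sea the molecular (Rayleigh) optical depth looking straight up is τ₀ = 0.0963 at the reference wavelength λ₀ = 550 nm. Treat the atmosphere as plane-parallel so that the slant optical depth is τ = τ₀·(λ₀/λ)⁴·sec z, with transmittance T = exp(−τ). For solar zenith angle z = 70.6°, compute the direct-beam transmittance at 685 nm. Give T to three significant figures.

sec 70.6° = 3.0106.
τ = 0.0963 × (550/685)⁴ × 3.0106 = 0.0963 × 0.4156 × 3.0106 = 0.1205.
T = exp(−0.1205) = 0.8865.

0.886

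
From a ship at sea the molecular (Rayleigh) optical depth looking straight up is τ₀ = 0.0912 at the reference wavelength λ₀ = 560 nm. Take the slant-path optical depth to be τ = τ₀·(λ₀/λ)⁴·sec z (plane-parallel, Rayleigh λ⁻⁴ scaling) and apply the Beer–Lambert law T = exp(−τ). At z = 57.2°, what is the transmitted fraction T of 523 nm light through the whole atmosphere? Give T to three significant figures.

sec 57.2° = 1.8460.
τ = 0.0912 × (560/523)⁴ × 1.8460 = 0.0912 × 1.3145 × 1.8460 = 0.2213.
T = exp(−0.2213) = 0.8015.

0.801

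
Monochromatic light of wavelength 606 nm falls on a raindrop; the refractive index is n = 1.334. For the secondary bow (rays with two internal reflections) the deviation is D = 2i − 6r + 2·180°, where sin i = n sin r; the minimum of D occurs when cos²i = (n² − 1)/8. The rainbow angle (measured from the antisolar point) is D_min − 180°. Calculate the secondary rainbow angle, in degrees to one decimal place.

51.2°

cos²i = (1.77956 − 1)/8 = 0.09744; i = arccos(0.31216) = 71.810°.
sin r = sin 71.810°/1.334 = 0.71217; r = 45.411°.
D_min = 2·71.810° − 6·45.411° + 360° = 231.153°.
Rainbow angle = D_min − 180° = 51.153°.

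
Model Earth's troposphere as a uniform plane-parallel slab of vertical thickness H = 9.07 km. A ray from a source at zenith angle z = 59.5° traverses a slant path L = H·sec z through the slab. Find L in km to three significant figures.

sec z = 1/cos 59.5° = 1.9703.
L = 9.07 × 1.9703 = 17.871 km.

17.9 km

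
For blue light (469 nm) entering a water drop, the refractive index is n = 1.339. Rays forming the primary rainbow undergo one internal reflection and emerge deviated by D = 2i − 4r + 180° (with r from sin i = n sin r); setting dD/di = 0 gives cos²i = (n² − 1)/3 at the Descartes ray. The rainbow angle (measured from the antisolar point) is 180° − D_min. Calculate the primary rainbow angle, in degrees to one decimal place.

41.2°

cos²i = (1.79292 − 1)/3 = 0.26431; i = arccos(0.51411) = 59.062°.
sin r = sin 59.062°/1.339 = 0.64057; r = 39.834°.
D_min = 2·59.062° − 4·39.834° + 180° = 138.786°.
Rainbow angle = 180° − D_min = 41.214°.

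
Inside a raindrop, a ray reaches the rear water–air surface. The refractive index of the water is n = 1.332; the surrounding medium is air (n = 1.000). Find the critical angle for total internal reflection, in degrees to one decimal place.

sin θ_c = n_air / n = 1.000 / 1.332 = 0.7508.
θ_c = arcsin(0.7508) = 48.66°.

48.7°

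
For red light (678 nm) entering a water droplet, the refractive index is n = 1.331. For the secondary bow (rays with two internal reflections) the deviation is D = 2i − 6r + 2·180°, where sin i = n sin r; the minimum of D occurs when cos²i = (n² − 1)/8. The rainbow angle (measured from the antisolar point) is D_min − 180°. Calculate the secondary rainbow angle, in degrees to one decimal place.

50.4°

cos²i = (1.77156 − 1)/8 = 0.09645; i = arccos(0.31056) = 71.907°.
sin r = sin 71.907°/1.331 = 0.71417; r = 45.575°.
D_min = 2·71.907° − 6·45.575° + 360° = 230.365°.
Rainbow angle = D_min − 180° = 50.365°.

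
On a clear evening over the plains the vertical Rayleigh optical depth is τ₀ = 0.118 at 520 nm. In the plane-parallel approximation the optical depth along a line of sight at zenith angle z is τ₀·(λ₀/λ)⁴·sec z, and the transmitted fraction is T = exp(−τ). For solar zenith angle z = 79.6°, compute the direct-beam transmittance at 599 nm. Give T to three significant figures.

sec 79.6° = 5.5396.
τ = 0.118 × (520/599)⁴ × 5.5396 = 0.118 × 0.5679 × 5.5396 = 0.3712.
T = exp(−0.3712) = 0.6899.

0.690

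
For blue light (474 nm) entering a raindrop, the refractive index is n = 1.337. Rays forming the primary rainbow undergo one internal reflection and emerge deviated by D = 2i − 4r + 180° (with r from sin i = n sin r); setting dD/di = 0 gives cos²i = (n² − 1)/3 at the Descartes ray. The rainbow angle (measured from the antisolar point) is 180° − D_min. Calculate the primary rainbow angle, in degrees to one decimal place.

cos²i = (1.78757 − 1)/3 = 0.26252; i = arccos(0.51237) = 59.178°.
sin r = sin 59.178°/1.337 = 0.64231; r = 39.964°.
D_min = 2·59.178° − 4·39.964° + 180° = 138.500°.
Rainbow angle = 180° − D_min = 41.500°.

41.5°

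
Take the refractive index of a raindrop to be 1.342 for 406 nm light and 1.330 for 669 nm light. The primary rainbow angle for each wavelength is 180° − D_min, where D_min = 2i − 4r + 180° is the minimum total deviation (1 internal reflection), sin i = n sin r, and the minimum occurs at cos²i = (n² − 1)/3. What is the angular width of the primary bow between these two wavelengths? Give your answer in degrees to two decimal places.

At 406 nm (n = 1.342): cos²i = 0.26699 → i = 58.888°, r = 39.641°, D_min = 139.213°, rainbow angle = 40.787°.
At 669 nm (n = 1.330): cos²i = 0.25630 → i = 59.585°, r = 40.422°, D_min = 137.484°, rainbow angle = 42.516°.
Angular width = |40.787° − 42.516°| = 1.729°.

1.73°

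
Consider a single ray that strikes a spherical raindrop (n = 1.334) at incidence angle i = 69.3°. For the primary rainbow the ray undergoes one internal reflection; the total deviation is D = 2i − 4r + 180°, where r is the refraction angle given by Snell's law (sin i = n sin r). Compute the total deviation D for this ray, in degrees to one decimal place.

sin r = sin 69.3° / 1.334 = 0.9354/1.334 = 0.7012; r = 44.53°.
D = 2·69.3° − 4·44.53° + 180° = 138.60° − 178.10° + 180° = 140.50°.

140.5°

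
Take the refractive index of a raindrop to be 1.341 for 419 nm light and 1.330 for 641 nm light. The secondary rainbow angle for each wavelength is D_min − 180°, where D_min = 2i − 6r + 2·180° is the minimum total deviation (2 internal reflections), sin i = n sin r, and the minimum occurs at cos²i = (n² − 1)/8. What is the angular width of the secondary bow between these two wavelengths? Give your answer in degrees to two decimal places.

2.86°

At 419 nm (n = 1.341): cos²i = 0.09979 → i = 71.586°, r = 45.034°, D_min = 232.966°, rainbow angle = 52.966°.
At 641 nm (n = 1.330): cos²i = 0.09611 → i = 71.940°, r = 45.630°, D_min = 230.101°, rainbow angle = 50.101°.
Angular width = |52.966° − 50.101°| = 2.865°.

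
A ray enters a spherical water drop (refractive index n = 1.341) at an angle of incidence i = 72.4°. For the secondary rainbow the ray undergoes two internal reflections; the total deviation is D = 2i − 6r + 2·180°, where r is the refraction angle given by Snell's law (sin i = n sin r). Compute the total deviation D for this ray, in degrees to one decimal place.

233.0°

sin r = sin 72.4° / 1.341 = 0.9532/1.341 = 0.7108; r = 45.30°.
D = 2·72.4° − 6·45.30° + 2·180° = 144.80° − 271.80° + 360° = 233.00°.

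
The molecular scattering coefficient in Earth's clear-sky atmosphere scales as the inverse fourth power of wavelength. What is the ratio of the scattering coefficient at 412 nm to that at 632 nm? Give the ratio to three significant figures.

5.54

Rayleigh scattering ∝ λ⁻⁴, so the ratio of coefficients is the inverse fourth power of the wavelength ratio.
σ(412)/σ(632) = (632/412)⁴ = (1.5340)⁴ = 5.537.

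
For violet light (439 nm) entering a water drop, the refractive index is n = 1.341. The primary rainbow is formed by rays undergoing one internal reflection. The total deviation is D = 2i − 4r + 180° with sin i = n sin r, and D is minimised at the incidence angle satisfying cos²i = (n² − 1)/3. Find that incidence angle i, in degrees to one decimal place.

58.9°

cos²i = (1.341² − 1)/3 = (1.79828 − 1)/3 = 0.26609.
cos i = 0.51584, so i = 58.946°.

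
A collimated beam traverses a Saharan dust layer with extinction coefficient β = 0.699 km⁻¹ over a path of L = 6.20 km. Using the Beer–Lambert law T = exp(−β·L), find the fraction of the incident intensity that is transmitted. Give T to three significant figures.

τ = β·L = 0.699 × 6.20 = 4.3338.
T = exp(−4.3338) = 0.0131.

0.0131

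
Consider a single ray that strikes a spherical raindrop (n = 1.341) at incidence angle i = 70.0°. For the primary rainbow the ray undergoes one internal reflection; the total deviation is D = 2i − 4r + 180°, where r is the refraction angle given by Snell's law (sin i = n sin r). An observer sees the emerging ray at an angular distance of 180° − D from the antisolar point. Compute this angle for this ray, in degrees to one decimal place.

37.9°

sin r = sin 70.0° / 1.341 = 0.9397/1.341 = 0.7007; r = 44.49°.
D = 2·70.0° − 4·44.49° + 180° = 140.00° − 177.95° + 180° = 142.05°.
Angle from antisolar point = 180° − D = 37.95°.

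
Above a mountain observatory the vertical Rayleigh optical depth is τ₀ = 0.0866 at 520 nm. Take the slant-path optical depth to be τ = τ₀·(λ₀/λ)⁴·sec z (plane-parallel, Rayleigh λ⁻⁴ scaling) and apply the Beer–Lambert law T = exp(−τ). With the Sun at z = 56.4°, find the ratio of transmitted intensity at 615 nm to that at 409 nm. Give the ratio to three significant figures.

Airmass: sec 56.4° = 1.8070.
τ(615 nm) = 0.0866 × (520/615)⁴ × 1.8070 = 0.0866 × 0.5111 × 1.8070 = 0.0800.
τ(409 nm) = 0.0866 × (520/409)⁴ × 1.8070 = 0.0866 × 2.6129 × 1.8070 = 0.4089.
T(615)/T(409) = exp(τ_B − τ_A) = exp(0.3289) = 1.3894.

1.39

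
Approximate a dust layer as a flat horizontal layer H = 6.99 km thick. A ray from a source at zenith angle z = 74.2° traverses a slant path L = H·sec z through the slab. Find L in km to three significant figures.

25.7 km

sec z = 1/cos 74.2° = 3.6727.
L = 6.99 × 3.6727 = 25.672 km.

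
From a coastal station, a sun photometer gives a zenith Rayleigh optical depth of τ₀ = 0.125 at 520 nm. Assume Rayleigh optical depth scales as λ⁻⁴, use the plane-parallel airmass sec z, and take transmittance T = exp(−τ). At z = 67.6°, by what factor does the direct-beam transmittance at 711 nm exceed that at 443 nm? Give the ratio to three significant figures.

1.70

Airmass: sec 67.6° = 2.6242.
τ(711 nm) = 0.125 × (520/711)⁴ × 2.6242 = 0.125 × 0.2861 × 2.6242 = 0.0939.
τ(443 nm) = 0.125 × (520/443)⁴ × 2.6242 = 0.125 × 1.8984 × 2.6242 = 0.6227.
T(711)/T(443) = exp(τ_B − τ_A) = exp(0.5289) = 1.6970.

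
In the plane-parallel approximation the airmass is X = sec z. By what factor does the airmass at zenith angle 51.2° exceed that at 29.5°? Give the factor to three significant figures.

1.39

X(51.2°)/X(29.5°) = sec 51.2° / sec 29.5° = cos 29.5° / cos 51.2° = 0.8704/0.6266 = 1.3890.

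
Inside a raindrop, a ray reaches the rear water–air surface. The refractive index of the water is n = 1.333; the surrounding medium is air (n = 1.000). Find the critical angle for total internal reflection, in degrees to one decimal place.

48.6°

sin θ_c = n_air / n = 1.000 / 1.333 = 0.7502.
θ_c = arcsin(0.7502) = 48.61°.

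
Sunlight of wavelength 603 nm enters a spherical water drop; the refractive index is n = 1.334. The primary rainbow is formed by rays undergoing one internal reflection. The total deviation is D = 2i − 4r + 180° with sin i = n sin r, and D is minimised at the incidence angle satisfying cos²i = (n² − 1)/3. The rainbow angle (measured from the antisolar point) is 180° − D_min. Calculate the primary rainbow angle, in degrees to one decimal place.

41.9°

cos²i = (1.77956 − 1)/3 = 0.25985; i = arccos(0.50976) = 59.352°.
sin r = sin 59.352°/1.334 = 0.64492; r = 40.159°.
D_min = 2·59.352° − 4·40.159° + 180° = 138.067°.
Rainbow angle = 180° − D_min = 41.933°.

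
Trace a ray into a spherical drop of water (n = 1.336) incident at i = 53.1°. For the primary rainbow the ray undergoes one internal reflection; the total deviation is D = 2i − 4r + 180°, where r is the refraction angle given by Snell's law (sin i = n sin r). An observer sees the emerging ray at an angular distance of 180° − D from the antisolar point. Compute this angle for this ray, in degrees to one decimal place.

40.9°

sin r = sin 53.1° / 1.336 = 0.7997/1.336 = 0.5986; r = 36.77°.
D = 2·53.1° − 4·36.77° + 180° = 106.20° − 147.07° + 180° = 139.13°.
Angle from antisolar point = 180° − D = 40.87°.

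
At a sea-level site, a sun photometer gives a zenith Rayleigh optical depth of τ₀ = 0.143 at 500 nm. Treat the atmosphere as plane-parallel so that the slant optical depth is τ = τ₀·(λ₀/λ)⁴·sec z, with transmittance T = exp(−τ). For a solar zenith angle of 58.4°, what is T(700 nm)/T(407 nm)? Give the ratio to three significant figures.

Airmass: sec 58.4° = 1.9084.
τ(700 nm) = 0.143 × (500/700)⁴ × 1.9084 = 0.143 × 0.2603 × 1.9084 = 0.0710.
τ(407 nm) = 0.143 × (500/407)⁴ × 1.9084 = 0.143 × 2.2777 × 1.9084 = 0.6216.
T(700)/T(407) = exp(τ_B − τ_A) = exp(0.5506) = 1.7342.

1.73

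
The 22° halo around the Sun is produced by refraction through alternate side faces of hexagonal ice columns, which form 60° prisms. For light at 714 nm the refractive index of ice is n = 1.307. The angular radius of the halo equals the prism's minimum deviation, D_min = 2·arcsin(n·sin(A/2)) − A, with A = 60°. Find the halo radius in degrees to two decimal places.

21.61°

n·sin(A/2) = 1.307 × sin 30° = 1.307 × 0.5000 = 0.6535.
D_min = 2·arcsin(0.6535) − 60° = 2 × 40.806° − 60° = 21.612°.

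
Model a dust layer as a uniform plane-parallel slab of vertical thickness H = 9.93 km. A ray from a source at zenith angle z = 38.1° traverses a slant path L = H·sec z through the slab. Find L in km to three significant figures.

12.6 km

sec z = 1/cos 38.1° = 1.2708.
L = 9.93 × 1.2708 = 12.619 km.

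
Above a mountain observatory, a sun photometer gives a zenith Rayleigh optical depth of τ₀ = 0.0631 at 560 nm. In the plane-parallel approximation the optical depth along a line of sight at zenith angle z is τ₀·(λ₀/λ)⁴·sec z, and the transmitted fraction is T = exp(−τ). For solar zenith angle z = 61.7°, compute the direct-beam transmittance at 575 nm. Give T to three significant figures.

sec 61.7° = 2.1093.
τ = 0.0631 × (560/575)⁴ × 2.1093 = 0.0631 × 0.8997 × 2.1093 = 0.1197.
T = exp(−0.1197) = 0.8871.

0.887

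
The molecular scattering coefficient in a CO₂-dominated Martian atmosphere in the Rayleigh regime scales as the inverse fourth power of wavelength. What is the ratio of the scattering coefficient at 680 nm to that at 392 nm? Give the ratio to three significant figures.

0.110

Rayleigh scattering ∝ λ⁻⁴, so the ratio of coefficients is the inverse fourth power of the wavelength ratio.
σ(680)/σ(392) = (392/680)⁴ = (0.5765)⁴ = 0.1104.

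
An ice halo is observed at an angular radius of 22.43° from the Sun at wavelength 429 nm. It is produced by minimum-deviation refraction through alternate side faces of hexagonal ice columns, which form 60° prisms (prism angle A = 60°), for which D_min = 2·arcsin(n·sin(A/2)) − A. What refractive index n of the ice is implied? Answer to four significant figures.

1.318

Rearranging: n = sin((D_min + A)/2) / sin(A/2).
(D_min + A)/2 = (22.43° + 60°)/2 = 41.215°.
n = sin 41.215° / sin 30° = 0.6589 / 0.5000 = 1.3178.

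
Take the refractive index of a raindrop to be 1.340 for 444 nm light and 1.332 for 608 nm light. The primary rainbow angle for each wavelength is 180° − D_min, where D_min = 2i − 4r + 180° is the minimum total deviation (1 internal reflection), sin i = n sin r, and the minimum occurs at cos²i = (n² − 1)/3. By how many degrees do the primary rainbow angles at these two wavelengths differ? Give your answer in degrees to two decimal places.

1.15°

At 444 nm (n = 1.340): cos²i = 0.26520 → i = 59.004°, r = 39.770°, D_min = 138.929°, rainbow angle = 41.071°.
At 608 nm (n = 1.332): cos²i = 0.25807 → i = 59.469°, r = 40.290°, D_min = 137.776°, rainbow angle = 42.224°.
Angular width = |41.071° − 42.224°| = 1.153°.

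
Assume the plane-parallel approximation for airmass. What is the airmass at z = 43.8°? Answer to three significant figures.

1.39

X = sec z = 1/cos 43.8° = 1/0.7218 = 1.3855.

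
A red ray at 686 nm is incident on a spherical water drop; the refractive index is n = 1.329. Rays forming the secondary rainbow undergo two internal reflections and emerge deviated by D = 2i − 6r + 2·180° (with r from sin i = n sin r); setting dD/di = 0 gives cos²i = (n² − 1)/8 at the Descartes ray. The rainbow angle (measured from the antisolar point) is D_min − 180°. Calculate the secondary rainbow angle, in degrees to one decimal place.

cos²i = (1.76624 − 1)/8 = 0.09578; i = arccos(0.30948) = 71.972°.
sin r = sin 71.972°/1.329 = 0.71550; r = 45.685°.
D_min = 2·71.972° − 6·45.685° + 360° = 229.837°.
Rainbow angle = D_min − 180° = 49.837°.

49.8°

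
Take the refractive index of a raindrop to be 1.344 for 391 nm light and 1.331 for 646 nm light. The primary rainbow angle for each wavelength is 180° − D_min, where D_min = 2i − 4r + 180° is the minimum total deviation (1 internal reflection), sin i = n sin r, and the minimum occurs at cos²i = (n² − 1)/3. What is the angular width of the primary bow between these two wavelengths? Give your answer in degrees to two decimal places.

1.86°

At 391 nm (n = 1.344): cos²i = 0.26878 → i = 58.772°, r = 39.512°, D_min = 139.495°, rainbow angle = 40.505°.
At 646 nm (n = 1.331): cos²i = 0.25719 → i = 59.527°, r = 40.356°, D_min = 137.630°, rainbow angle = 42.370°.
Angular width = |40.505° − 42.370°| = 1.865°.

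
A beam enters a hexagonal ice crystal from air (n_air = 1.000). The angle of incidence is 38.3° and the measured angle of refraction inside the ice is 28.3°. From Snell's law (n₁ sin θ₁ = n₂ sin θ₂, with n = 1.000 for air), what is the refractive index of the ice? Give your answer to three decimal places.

1.307

n = sin θ_i / sin θ_r = sin 38.3° / sin 28.3° = 0.6198 / 0.4741 = 1.3073.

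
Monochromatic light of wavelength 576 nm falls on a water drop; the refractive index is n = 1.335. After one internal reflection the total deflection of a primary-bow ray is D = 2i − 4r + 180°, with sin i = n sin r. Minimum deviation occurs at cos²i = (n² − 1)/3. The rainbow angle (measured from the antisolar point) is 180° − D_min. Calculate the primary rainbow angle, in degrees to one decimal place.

41.8°

cos²i = (1.78222 − 1)/3 = 0.26074; i = arccos(0.51063) = 59.294°.
sin r = sin 59.294°/1.335 = 0.64405; r = 40.094°.
D_min = 2·59.294° − 4·40.094° + 180° = 138.212°.
Rainbow angle = 180° − D_min = 41.788°.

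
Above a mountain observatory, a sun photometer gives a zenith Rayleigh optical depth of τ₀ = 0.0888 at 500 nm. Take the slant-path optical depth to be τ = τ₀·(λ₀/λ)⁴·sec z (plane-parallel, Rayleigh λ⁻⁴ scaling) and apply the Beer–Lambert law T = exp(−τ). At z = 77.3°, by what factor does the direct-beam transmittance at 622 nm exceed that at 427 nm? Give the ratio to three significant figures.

1.81

Airmass: sec 77.3° = 4.5486.
τ(622 nm) = 0.0888 × (500/622)⁴ × 4.5486 = 0.0888 × 0.4176 × 4.5486 = 0.1687.
τ(427 nm) = 0.0888 × (500/427)⁴ × 4.5486 = 0.0888 × 1.8800 × 4.5486 = 0.7594.
T(622)/T(427) = exp(τ_B − τ_A) = exp(0.5907) = 1.8053.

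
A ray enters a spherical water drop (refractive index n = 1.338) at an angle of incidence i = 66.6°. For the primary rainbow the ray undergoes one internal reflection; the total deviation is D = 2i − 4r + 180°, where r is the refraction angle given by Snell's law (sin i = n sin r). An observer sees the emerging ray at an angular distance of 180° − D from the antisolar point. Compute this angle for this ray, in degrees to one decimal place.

40.0°

sin r = sin 66.6° / 1.338 = 0.9178/1.338 = 0.6859; r = 43.31°.
D = 2·66.6° − 4·43.31° + 180° = 133.20° − 173.23° + 180° = 139.97°.
Angle from antisolar point = 180° − D = 40.03°.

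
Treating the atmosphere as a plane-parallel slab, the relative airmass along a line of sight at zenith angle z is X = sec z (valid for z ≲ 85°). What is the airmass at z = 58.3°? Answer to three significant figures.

X = sec z = 1/cos 58.3° = 1/0.5255 = 1.9031.

1.90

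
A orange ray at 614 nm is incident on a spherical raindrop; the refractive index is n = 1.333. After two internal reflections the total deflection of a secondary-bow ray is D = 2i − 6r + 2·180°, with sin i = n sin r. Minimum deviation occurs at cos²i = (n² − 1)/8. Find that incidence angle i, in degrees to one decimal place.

71.8°

cos²i = (1.333² − 1)/8 = (1.77689 − 1)/8 = 0.09711.
cos i = 0.31163, so i = 71.843°.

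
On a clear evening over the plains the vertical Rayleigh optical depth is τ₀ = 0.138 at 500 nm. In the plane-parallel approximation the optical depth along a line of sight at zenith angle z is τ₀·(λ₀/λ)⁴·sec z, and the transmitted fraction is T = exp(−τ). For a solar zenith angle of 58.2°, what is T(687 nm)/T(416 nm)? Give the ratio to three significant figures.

1.60

Airmass: sec 58.2° = 1.8977.
τ(687 nm) = 0.138 × (500/687)⁴ × 1.8977 = 0.138 × 0.2806 × 1.8977 = 0.0735.
τ(416 nm) = 0.138 × (500/416)⁴ × 1.8977 = 0.138 × 2.0869 × 1.8977 = 0.5465.
T(687)/T(416) = exp(τ_B − τ_A) = exp(0.4730) = 1.6049.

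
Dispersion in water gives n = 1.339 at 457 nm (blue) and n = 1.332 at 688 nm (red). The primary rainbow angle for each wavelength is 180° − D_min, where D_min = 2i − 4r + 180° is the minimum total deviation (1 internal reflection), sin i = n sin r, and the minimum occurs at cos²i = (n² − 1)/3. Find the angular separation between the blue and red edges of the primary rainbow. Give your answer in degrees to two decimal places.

1.01°

At 457 nm (n = 1.339): cos²i = 0.26431 → i = 59.062°, r = 39.834°, D_min = 138.786°, rainbow angle = 41.214°.
At 688 nm (n = 1.332): cos²i = 0.25807 → i = 59.469°, r = 40.290°, D_min = 137.776°, rainbow angle = 42.224°.
Angular width = |41.214° − 42.224°| = 1.010°.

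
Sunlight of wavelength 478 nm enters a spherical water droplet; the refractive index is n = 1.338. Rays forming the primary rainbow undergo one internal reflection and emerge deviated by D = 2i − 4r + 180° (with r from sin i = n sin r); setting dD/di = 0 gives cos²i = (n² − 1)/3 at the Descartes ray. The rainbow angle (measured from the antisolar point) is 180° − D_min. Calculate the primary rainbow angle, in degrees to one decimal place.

41.4°

cos²i = (1.79024 − 1)/3 = 0.26341; i = arccos(0.51324) = 59.120°.
sin r = sin 59.120°/1.338 = 0.64144; r = 39.899°.
D_min = 2·59.120° − 4·39.899° + 180° = 138.643°.
Rainbow angle = 180° − D_min = 41.357°.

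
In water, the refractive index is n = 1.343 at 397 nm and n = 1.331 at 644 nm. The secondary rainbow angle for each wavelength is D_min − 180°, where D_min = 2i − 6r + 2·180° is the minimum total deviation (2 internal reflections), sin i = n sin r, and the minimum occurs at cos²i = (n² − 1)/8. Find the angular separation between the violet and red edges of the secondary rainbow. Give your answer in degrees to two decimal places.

3.11°

At 397 nm (n = 1.343): cos²i = 0.10046 → i = 71.522°, r = 44.928°, D_min = 233.478°, rainbow angle = 53.478°.
At 644 nm (n = 1.331): cos²i = 0.09645 → i = 71.907°, r = 45.575°, D_min = 230.365°, rainbow angle = 50.365°.
Angular width = |53.478° − 50.365°| = 3.113°.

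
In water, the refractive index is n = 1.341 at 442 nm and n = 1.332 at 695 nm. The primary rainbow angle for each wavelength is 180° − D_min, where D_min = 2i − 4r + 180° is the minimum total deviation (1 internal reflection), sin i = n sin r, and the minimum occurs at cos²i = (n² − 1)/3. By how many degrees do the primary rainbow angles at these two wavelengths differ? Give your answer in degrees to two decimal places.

1.29°

At 442 nm (n = 1.341): cos²i = 0.26609 → i = 58.946°, r = 39.705°, D_min = 139.071°, rainbow angle = 40.929°.
At 695 nm (n = 1.332): cos²i = 0.25807 → i = 59.469°, r = 40.290°, D_min = 137.776°, rainbow angle = 42.224°.
Angular width = |40.929° − 42.224°| = 1.295°.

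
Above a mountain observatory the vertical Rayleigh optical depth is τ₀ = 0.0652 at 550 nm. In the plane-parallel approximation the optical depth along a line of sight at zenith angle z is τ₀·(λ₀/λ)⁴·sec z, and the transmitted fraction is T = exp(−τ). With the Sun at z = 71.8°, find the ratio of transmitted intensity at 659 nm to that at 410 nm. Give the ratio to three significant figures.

Airmass: sec 71.8° = 3.2017.
τ(659 nm) = 0.0652 × (550/659)⁴ × 3.2017 = 0.0652 × 0.4852 × 3.2017 = 0.1013.
τ(410 nm) = 0.0652 × (550/410)⁴ × 3.2017 = 0.0652 × 3.2383 × 3.2017 = 0.6760.
T(659)/T(410) = exp(τ_B − τ_A) = exp(0.5747) = 1.7766.

1.78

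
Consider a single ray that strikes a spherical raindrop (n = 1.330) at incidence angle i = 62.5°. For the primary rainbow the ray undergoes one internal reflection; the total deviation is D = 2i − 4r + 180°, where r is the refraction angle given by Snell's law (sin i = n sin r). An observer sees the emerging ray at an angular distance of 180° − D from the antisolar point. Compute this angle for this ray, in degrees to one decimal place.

42.3°

sin r = sin 62.5° / 1.330 = 0.8870/1.330 = 0.6669; r = 41.83°.
D = 2·62.5° − 4·41.83° + 180° = 125.00° − 167.32° + 180° = 137.68°.
Angle from antisolar point = 180° − D = 42.32°.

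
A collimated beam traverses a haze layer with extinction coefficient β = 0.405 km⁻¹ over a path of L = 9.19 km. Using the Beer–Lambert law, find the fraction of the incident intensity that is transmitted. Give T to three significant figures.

0.0242

τ = β·L = 0.405 × 9.19 = 3.7220.
T = exp(−3.7220) = 0.0242.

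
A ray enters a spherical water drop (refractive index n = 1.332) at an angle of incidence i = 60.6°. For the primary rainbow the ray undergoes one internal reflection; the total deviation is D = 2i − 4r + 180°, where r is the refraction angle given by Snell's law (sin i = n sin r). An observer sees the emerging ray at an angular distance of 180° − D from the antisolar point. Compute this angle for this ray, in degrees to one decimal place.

sin r = sin 60.6° / 1.332 = 0.8712/1.332 = 0.6541; r = 40.85°.
D = 2·60.6° − 4·40.85° + 180° = 121.20° − 163.39° + 180° = 137.81°.
Angle from antisolar point = 180° − D = 42.19°.

42.2°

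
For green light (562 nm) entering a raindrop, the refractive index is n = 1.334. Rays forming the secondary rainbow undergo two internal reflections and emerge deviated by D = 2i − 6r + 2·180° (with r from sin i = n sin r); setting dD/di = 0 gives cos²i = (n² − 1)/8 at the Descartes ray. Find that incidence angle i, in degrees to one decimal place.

cos²i = (1.334² − 1)/8 = (1.77956 − 1)/8 = 0.09744.
cos i = 0.31216, so i = 71.810°.

71.8°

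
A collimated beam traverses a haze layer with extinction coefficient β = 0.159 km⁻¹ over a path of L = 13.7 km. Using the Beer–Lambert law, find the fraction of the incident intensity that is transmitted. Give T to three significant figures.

τ = β·L = 0.159 × 13.7 = 2.1783.
T = exp(−2.1783) = 0.1132.

0.113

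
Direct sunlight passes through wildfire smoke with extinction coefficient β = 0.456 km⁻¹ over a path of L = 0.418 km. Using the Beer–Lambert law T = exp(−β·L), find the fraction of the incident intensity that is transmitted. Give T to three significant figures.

τ = β·L = 0.456 × 0.418 = 0.1906.
T = exp(−0.1906) = 0.8265.

0.826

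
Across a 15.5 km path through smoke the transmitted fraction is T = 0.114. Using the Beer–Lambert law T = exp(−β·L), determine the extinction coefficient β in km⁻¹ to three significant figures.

0.140 km⁻¹

Beer–Lambert: T = exp(−βL) ⇒ β = −ln(T)/L = −ln(0.114)/15.5 = 2.1716/15.5 = 0.1401 km⁻¹.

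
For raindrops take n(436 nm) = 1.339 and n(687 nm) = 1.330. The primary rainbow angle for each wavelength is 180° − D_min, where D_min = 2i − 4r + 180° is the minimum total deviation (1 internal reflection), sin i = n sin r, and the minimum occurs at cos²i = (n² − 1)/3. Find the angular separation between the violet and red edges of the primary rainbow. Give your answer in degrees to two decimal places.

1.30°

At 436 nm (n = 1.339): cos²i = 0.26431 → i = 59.062°, r = 39.834°, D_min = 138.786°, rainbow angle = 41.214°.
At 687 nm (n = 1.330): cos²i = 0.25630 → i = 59.585°, r = 40.422°, D_min = 137.484°, rainbow angle = 42.516°.
Angular width = |41.214° − 42.516°| = 1.303°.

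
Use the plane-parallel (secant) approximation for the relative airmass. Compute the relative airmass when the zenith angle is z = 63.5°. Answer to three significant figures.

2.24

X = sec z = 1/cos 63.5° = 1/0.4462 = 2.2412.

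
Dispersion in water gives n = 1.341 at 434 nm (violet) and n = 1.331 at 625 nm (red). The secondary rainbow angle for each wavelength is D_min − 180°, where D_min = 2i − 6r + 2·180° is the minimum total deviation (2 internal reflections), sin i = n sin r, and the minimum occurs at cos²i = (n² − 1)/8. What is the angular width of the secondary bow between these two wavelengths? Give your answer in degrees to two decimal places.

2.60°

At 434 nm (n = 1.341): cos²i = 0.09979 → i = 71.586°, r = 45.034°, D_min = 232.966°, rainbow angle = 52.966°.
At 625 nm (n = 1.331): cos²i = 0.09645 → i = 71.907°, r = 45.575°, D_min = 230.365°, rainbow angle = 50.365°.
Angular width = |52.966° − 50.365°| = 2.601°.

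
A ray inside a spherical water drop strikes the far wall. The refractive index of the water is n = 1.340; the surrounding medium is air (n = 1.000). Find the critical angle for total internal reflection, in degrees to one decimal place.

48.3°

sin θ_c = n_air / n = 1.000 / 1.340 = 0.7463.
θ_c = arcsin(0.7463) = 48.27°.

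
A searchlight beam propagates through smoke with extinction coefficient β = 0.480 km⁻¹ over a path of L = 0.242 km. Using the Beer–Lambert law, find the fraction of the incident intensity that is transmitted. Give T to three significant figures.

0.890

τ = β·L = 0.480 × 0.242 = 0.1162.
T = exp(−0.1162) = 0.8903.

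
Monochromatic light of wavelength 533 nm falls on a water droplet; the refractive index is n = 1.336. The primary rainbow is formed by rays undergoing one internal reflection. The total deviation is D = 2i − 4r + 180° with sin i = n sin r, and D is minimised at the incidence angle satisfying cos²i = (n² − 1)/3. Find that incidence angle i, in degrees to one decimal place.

59.2°

cos²i = (1.336² − 1)/3 = (1.78490 − 1)/3 = 0.26163.
cos i = 0.51150, so i = 59.236°.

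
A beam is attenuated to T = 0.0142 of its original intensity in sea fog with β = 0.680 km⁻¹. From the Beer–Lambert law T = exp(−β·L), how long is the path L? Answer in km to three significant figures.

6.26 km

Beer–Lambert: T = exp(−βL) ⇒ L = −ln(T)/β = −ln(0.0142)/0.680 = 4.2545/0.680 = 6.257 km.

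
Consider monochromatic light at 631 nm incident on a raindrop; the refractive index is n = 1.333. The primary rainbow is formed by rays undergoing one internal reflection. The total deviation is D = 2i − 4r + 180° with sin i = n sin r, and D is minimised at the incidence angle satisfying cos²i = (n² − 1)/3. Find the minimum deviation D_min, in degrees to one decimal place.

cos²i = (1.77689 − 1)/3 = 0.25896; i = arccos(0.50888) = 59.410°.
sin r = sin 59.410°/1.333 = 0.64579; r = 40.225°.
D_min = 2·59.410° − 4·40.225° + 180° = 137.922°.

137.9°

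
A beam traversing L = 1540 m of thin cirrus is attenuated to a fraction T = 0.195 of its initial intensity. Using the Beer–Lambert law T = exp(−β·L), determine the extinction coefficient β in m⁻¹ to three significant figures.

0.00106 m⁻¹

Beer–Lambert: T = exp(−βL) ⇒ β = −ln(T)/L = −ln(0.195)/1540 = 1.6348/1540 = 0.001062 m⁻¹.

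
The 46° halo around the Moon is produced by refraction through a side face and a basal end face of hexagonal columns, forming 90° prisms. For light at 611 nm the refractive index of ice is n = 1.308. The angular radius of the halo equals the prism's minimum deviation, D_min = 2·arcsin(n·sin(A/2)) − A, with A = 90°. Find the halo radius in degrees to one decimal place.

n·sin(A/2) = 1.308 × sin 45° = 1.308 × 0.7071 = 0.9249.
D_min = 2·arcsin(0.9249) − 90° = 2 × 67.653° − 90° = 45.305°.

45.3°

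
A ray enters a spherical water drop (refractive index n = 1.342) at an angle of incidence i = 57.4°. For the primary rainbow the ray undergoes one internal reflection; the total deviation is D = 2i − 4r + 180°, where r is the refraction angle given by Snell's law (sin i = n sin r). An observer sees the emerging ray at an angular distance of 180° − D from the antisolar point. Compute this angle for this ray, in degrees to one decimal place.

40.7°

sin r = sin 57.4° / 1.342 = 0.8425/1.342 = 0.6278; r = 38.88°.
D = 2·57.4° − 4·38.88° + 180° = 114.80° − 155.54° + 180° = 139.26°.
Angle from antisolar point = 180° − D = 40.74°.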